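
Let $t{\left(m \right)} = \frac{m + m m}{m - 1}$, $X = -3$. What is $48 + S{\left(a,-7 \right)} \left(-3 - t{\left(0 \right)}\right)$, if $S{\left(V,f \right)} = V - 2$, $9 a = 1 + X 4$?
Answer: $\frac{173}{3} \approx 57.667$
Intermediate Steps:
$t{\left(m \right)} = \frac{m + m^{2}}{-1 + m}$
$a = - \frac{11}{9}$ ($a = \frac{1 - 12}{9} = \frac{1}{9} \left(-11\right) = - \frac{11}{9} \approx -1.2222$)
$S{\left(V,f \right)} = -2 + V$
$48 + S{\left(a,-7 \right)} \left(-3 - t{\left(0 \right)}\right) = 48 + \left(-2 - \frac{11}{9}\right) \left(-3 - \frac{0 \left(1 + 0\right)}{-1 + 0}\right) = 48 - \frac{29 \left(-3 - 0 \frac{1}{-1} \cdot 1\right)}{9} = 48 - \frac{29 \left(-3 - 0 \left(-1\right) 1\right)}{9} = 48 - \frac{29 \left(-3 - 0\right)}{9} = 48 - \frac{29 \left(-3 + 0\right)}{9} = 48 - - \frac{29}{3} = 48 + \frac{29}{3} = \frac{173}{3}$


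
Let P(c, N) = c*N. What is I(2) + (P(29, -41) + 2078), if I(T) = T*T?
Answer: 893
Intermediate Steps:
P(c, N) = N*c
I(T) = T²
I(2) + (P(29, -41) + 2078) = 2² + (-41*29 + 2078) = 4 + (-1189 + 2078) = 4 + 889 = 893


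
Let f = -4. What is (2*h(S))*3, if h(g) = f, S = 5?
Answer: -24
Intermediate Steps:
h(g) = -4
(2*h(S))*3 = (2*(-4))*3 = -8*3 = -24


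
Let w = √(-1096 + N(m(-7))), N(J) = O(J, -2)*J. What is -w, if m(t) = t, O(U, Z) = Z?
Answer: -I*√1082 ≈ -32.894*I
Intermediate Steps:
N(J) = -2*J
w = I*√1082 (w = √(-1096 - 2*(-7)) = √(-1096 + 14) = √(-1082) = I*√1082 ≈ 32.894*I)
-w = -I*√1082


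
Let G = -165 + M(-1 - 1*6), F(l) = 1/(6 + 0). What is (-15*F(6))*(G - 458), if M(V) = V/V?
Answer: 1555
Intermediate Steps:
F(l) = 1/6
M(V) = 1
G = -164 (G = -165 + 1 = -164)
(-15*F(6))*(G - 458) = (-15*1/6)*(-164 - 458) = -5/2*(-622) = 1555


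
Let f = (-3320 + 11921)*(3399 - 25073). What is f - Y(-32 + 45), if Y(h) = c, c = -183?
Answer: -186417891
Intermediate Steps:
Y(h) = -183
f = -186418074 (f = 8601*(-21674) = -186418074)
f - Y(-32 + 45) = -186418074 - 1*(-183) = -186418074 + 183 = -186417891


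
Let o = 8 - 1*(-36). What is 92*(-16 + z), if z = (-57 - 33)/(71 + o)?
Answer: -1544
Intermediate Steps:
o = 44 (o = 8 + 36 = 44)
z = -18/23 (z = (-57 - 33)/(71 + 44) = -90/115 = -90*1/115 = -18/23 ≈ -0.78261)
92*(-16 + z) = 92*(-16 - 18/23) = 92*(-386/23) = -1544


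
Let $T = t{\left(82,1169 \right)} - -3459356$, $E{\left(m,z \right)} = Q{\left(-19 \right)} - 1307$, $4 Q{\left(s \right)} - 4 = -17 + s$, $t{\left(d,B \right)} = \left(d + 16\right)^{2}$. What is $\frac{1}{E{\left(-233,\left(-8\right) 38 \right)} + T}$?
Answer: $\frac{1}{3467645} \approx 2.8838 \cdot 10^{-7}$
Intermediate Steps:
$t{\left(d,B \right)} = \left(16 + d\right)^{2}$
$Q{\left(s \right)} = - \frac{13}{4} + \frac{s}{4}$ ($Q{\left(s \right)} = 1 + \frac{-17 + s}{4} = 1 + \left(- \frac{17}{4} + \frac{s}{4}\right) = - \frac{13}{4} + \frac{s}{4}$)
$E{\left(m,z \right)} = -1315$ ($E{\left(m,z \right)} = \left(- \frac{13}{4} + \frac{1}{4} \left(-19\right)\right) - 1307 = \left(- \frac{13}{4} - \frac{19}{4}\right) - 1307 = -8 - 1307 = -1315$)
$T = 3468960$ ($T = \left(16 + 82\right)^{2} - -3459356 = 98^{2} + 3459356 = 9604 + 3459356 = 3468960$)
$\frac{1}{E{\left(-233,\left(-8\right) 38 \right)} + T} = \frac{1}{-1315 + 3468960} = \frac{1}{3467645}$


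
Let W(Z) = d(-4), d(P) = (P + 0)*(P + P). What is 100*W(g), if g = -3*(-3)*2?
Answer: 3200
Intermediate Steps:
d(P) = 2*P**2 (d(P) = P*(2*P) = 2*P**2)
g = 18 (g = 9*2 = 18)
W(Z) = 32 (W(Z) = 2*(-4)**2 = 2*16 = 32)
100*W(g) = 100*32 = 3200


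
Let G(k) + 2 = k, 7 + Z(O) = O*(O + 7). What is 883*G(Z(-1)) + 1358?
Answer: -11887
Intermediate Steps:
Z(O) = -7 + O*(7 + O) (Z(O) = -7 + O*(O + 7) = -7 + O*(7 + O))
G(k) = -2 + k
883*G(Z(-1)) + 1358 = 883*(-2 + (-7 + (-1)² + 7*(-1))) + 1358 = 883*(-2 + (-7 + 1 - 7)) + 1358 = 883*(-2 - 13) + 1358 = 883*(-15) + 1358 = -13245 + 1358 = -11887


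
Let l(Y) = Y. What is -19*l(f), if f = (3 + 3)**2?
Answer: -684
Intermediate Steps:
f = 36 (f = 6**2 = 36)
-19*l(f) = -19*36 = -684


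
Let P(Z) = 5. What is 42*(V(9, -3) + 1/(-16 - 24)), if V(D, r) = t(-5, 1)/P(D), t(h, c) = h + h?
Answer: -1701/20 ≈ -85.050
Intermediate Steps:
t(h, c) = 2*h
V(D, r) = -2 (V(D, r) = (2*(-5))/5 = -10*⅕ = -2)
42*(V(9, -3) + 1/(-16 - 24)) = 42*(-2 + 1/(-16 - 24)) = 42*(-2 + 1/(-40)) = 42*(-2 - 1/40) = 42*(-81/40) = -1701/20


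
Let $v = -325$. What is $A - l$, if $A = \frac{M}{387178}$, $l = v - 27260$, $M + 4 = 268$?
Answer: $\frac{485468427}{17599} \approx 27585.0$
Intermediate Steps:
$M = 264$ ($M = -4 + 268 = 264$)
$l = -27585$ ($l = -325 - 27260 = -27585$)
$A = \frac{12}{17599}$ ($A = \frac{264}{387178} = 264 \cdot \frac{1}{387178} = \frac{12}{17599} \approx 0.00068186$)
$A - l = \frac{12}{17599} - -27585 = \frac{12}{17599} + 27585 = \frac{485468427}{17599}$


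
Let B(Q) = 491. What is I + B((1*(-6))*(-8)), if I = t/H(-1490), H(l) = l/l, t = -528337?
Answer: -527846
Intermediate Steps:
H(l) = 1
I = -528337 (I = -528337/1 = -528337*1 = -528337)
I + B((1*(-6))*(-8)) = -528337 + 491 = -527846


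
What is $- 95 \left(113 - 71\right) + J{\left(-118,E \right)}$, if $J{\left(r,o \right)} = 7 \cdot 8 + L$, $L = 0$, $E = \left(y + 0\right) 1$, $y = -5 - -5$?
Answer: $-3934$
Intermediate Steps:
$y = 0$ ($y = -5 + 5 = 0$)
$E = 0$ ($E = \left(0 + 0\right) 1 = 0 \cdot 1 = 0$)
$J{\left(r,o \right)} = 56$ ($J{\left(r,o \right)} = 7 \cdot 8 + 0 = 56 + 0 = 56$)
$- 95 \left(113 - 71\right) + J{\left(-118,E \right)} = - 95 \left(113 - 71\right) + 56 = \left(-95\right) 42 + 56 = -3990 + 56 = -3934$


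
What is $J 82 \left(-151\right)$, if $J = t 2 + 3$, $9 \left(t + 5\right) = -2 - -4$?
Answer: $\frac{730538}{9} \approx 81171.0$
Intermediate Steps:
$t = - \frac{43}{9}$ ($t = -5 + \frac{-2 - -4}{9} = -5 + \frac{-2 + 4}{9} = -5 + \frac{1}{9} \cdot 2 = -5 + \frac{2}{9} = - \frac{43}{9} \approx -4.7778$)
$J = - \frac{59}{9}$ ($J = \left(- \frac{43}{9}\right) 2 + 3 = - \frac{86}{9} + 3 = - \frac{59}{9} \approx -6.5556$)
$J 82 \left(-151\right) = \left(- \frac{59}{9}\right) 82 \left(-151\right) = \left(- \frac{4838}{9}\right) \left(-151\right) = \frac{730538}{9}$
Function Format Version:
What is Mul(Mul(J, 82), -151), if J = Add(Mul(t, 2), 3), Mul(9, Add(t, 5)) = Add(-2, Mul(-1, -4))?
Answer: Rational(730538, 9) ≈ 81171.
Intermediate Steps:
t = Rational(-43, 9) (t = Add(-5, Mul(Rational(1, 9), Add(-2, Mul(-1, -4)))) = Add(-5, Mul(Rational(1, 9), Add(-2, 4))) = Add(-5, Mul(Rational(1, 9), 2)) = Add(-5, Rational(2, 9)) = Rational(-43, 9) ≈ -4.7778)
J = Rational(-59, 9) (J = Add(Mul(Rational(-43, 9), 2), 3) = Add(Rational(-86, 9), 3) = Rational(-59, 9) ≈ -6.5556)
Mul(Mul(J, 82), -151) = Mul(Mul(Rational(-59, 9), 82), -151) = Mul(Rational(-4838, 9), -151) = Rational(730538, 9)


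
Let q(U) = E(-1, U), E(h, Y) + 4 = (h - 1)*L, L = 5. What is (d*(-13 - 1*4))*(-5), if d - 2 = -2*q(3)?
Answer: 2550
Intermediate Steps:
E(h, Y) = -9 + 5*h (E(h, Y) = -4 + (h - 1)*5 = -4 + (-1 + h)*5 = -4 + (-5 + 5*h) = -9 + 5*h)
q(U) = -14 (q(U) = -9 + 5*(-1) = -9 - 5 = -14)
d = 30 (d = 2 - 2*(-14) = 2 + 28 = 30)
(d*(-13 - 1*4))*(-5) = (30*(-13 - 1*4))*(-5) = (30*(-13 - 4))*(-5) = (30*(-17))*(-5) = -510*(-5) = 2550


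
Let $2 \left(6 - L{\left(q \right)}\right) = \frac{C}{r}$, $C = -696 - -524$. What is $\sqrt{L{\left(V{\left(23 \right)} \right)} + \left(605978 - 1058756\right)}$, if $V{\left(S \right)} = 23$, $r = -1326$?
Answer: $\frac{i \sqrt{199024563777}}{663} \approx 672.88 i$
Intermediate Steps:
$C = -172$ ($C = -696 + 524 = -172$)
$L{\left(q \right)} = \frac{3935}{663}$ ($L{\left(q \right)} = 6 - \frac{\left(-172\right) \frac{1}{-1326}}{2} = 6 - \frac{\left(-172\right) \left(- \frac{1}{1326}\right)}{2} = 6 - \frac{43}{663} = \frac{3935}{663}$)
$\sqrt{L{\left(V{\left(23 \right)} \right)} + \left(605978 - 1058756\right)} = \sqrt{\frac{3935}{663} + \left(605978 - 1058756\right)} = \sqrt{\frac{3935}{663} - 452778} = \sqrt{- \frac{300187879}{663}} = \frac{i \sqrt{199024563777}}{663}$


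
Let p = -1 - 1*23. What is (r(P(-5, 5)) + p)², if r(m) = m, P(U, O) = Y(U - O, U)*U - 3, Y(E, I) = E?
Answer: 529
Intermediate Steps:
P(U, O) = -3 + U*(U - O) (P(U, O) = (U - O)*U - 3 = U*(U - O) - 3 = -3 + U*(U - O))
p = -24 (p = -1 - 23 = -24)
(r(P(-5, 5)) + p)² = ((-3 - 1*(-5)*(5 - 1*(-5))) - 24)² = ((-3 - 1*(-5)*(5 + 5)) - 24)² = ((-3 - 1*(-5)*10) - 24)² = ((-3 + 50) - 24)² = (47 - 24)² = 23² = 529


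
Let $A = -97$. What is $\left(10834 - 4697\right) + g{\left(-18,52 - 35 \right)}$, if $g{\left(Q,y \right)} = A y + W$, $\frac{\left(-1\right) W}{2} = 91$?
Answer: $4306$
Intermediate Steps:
$W = -182$ ($W = \left(-2\right) 91 = -182$)
$g{\left(Q,y \right)} = -182 - 97 y$ ($g{\left(Q,y \right)} = - 97 y - 182 = -182 - 97 y$)
$\left(10834 - 4697\right) + g{\left(-18,52 - 35 \right)} = \left(10834 - 4697\right) - \left(182 + 97 \left(52 - 35\right)\right) = 6137 - \left(182 + 97 \left(52 - 35\right)\right) = 6137 - 1831 = 4306$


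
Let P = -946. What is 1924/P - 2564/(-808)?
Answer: 108869/95546 ≈ 1.1394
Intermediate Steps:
1924/P - 2564/(-808) = 1924/(-946) - 2564/(-808) = 1924*(-1/946) - 2564*(-1/808) = -962/473 + 641/202 = 108869/95546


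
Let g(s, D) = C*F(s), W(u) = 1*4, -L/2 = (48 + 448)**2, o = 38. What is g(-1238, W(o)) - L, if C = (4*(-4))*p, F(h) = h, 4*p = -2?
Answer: 482128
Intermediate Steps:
p = -1/2 (p = (1/4)*(-2) = -1/2 ≈ -0.50000)
L = -492032 (L = -2*(48 + 448)**2 = -2*496**2 = -2*246016 = -492032)
W(u) = 4
C = 8 (C = (4*(-4))*(-1/2) = -16*(-1/2) = 8)
g(s, D) = 8*s
g(-1238, W(o)) - L = 8*(-1238) - 1*(-492032) = -9904 + 492032 = 482128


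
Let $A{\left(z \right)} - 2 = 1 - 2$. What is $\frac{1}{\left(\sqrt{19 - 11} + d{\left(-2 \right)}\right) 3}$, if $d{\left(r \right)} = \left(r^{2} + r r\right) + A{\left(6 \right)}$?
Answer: $\frac{3}{73} - \frac{2 \sqrt{2}}{219} \approx 0.028181$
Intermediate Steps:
$A{\left(z \right)} = 1$ ($A{\left(z \right)} = 2 + \left(1 - 2\right) = 2 - 1 = 1$)
$d{\left(r \right)} = 1 + 2 r^{2}$ ($d{\left(r \right)} = \left(r^{2} + r r\right) + 1 = \left(r^{2} + r^{2}\right) + 1 = 2 r^{2} + 1 = 1 + 2 r^{2}$)
$\frac{1}{\left(\sqrt{19 - 11} + d{\left(-2 \right)}\right) 3} = \frac{1}{\left(\sqrt{19 - 11} + \left(1 + 2 \left(-2\right)^{2}\right)\right) 3} = \frac{1}{\left(\sqrt{8} + \left(1 + 2 \cdot 4\right)\right) 3} = \frac{1}{\left(2 \sqrt{2} + \left(1 + 8\right)\right) 3} = \frac{1}{\left(2 \sqrt{2} + 9\right) 3} = \frac{1}{\left(9 + 2 \sqrt{2}\right) 3} = \frac{1}{27 + 6 \sqrt{2}}$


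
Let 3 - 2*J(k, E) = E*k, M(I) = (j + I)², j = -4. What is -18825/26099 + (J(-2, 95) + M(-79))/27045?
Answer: -217871707/470564970 ≈ -0.46300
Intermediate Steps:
M(I) = (-4 + I)²
J(k, E) = 3/2 - E*k/2
-18825/26099 + (J(-2, 95) + M(-79))/27045 = -18825/26099 + ((3/2 - ½*95*(-2)) + (-4 - 79)²)/27045 = -18825*1/26099 + ((3/2 + 95) + (-83)²)*(1/27045) = -18825/26099 + (193/2 + 6889)*(1/27045) = -18825/26099 + (13971/2)*(1/27045) = -18825/26099 + 4657/18030 = -217871707/470564970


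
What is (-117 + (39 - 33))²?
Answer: 12321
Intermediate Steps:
(-117 + (39 - 33))² = (-117 + 6)² = (-111)² = 12321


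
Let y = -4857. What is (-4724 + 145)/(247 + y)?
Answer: 4579/4610 ≈ 0.99328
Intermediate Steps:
(-4724 + 145)/(247 + y) = (-4724 + 145)/(247 - 4857) = -4579/(-4610) = -4579*(-1/4610) = 4579/4610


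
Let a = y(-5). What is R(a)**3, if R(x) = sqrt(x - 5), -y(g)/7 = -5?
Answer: 30*sqrt(30) ≈ 164.32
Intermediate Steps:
y(g) = 35 (y(g) = -7*(-5) = 35)
a = 35
R(x) = sqrt(-5 + x)
R(a)**3 = (sqrt(-5 + 35))**3 = (sqrt(30))**3 = 30*sqrt(30)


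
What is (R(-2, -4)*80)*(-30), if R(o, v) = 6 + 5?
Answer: -26400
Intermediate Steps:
R(o, v) = 11
(R(-2, -4)*80)*(-30) = (11*80)*(-30) = 880*(-30) = -26400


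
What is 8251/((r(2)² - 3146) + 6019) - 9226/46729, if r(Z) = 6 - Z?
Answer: 358907065/135000081 ≈ 2.6586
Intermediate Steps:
8251/((r(2)² - 3146) + 6019) - 9226/46729 = 8251/(((6 - 1*2)² - 3146) + 6019) - 9226/46729 = 8251/(((6 - 2)² - 3146) + 6019) - 9226*1/46729 = 8251/((4² - 3146) + 6019) - 9226/46729 = 8251/((16 - 3146) + 6019) - 9226/46729 = 8251/(-3130 + 6019) - 9226/46729 = 8251/2889 - 9226/46729 = 358907065/135000081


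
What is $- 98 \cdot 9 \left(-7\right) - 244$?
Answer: $5930$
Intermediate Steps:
$- 98 \cdot 9 \left(-7\right) - 244 = \left(-98\right) \left(-63\right) - 244 = 6174 - 244 = 5930$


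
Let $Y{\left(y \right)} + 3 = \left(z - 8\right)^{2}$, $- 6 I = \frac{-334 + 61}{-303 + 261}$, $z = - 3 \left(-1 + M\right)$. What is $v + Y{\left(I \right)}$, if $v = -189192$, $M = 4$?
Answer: $-188906$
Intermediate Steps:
$z = -9$ ($z = - 3 \left(-1 + 4\right) = \left(-3\right) 3 = -9$)
$I = - \frac{13}{12}$ ($I = - \frac{\left(-334 + 61\right) \frac{1}{-303 + 261}}{6} = - \frac{\left(-273\right) \frac{1}{-42}}{6} = - \frac{\left(-273\right) \left(- \frac{1}{42}\right)}{6} = \left(- \frac{1}{6}\right) \frac{13}{2} = - \frac{13}{12} \approx -1.0833$)
$Y{\left(y \right)} = 286$ ($Y{\left(y \right)} = -3 + \left(-9 - 8\right)^{2} = -3 + \left(-17\right)^{2} = -3 + 289 = 286$)
$v + Y{\left(I \right)} = -189192 + 286 = -188906$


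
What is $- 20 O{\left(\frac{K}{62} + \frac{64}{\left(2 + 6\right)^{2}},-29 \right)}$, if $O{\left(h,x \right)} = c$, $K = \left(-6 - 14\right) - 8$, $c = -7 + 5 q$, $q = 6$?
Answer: $-460$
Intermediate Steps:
$c = 23$ ($c = -7 + 5 \cdot 6 = -7 + 30 = 23$)
$K = -28$ ($K = -20 - 8 = -28$)
$O{\left(h,x \right)} = 23$
$- 20 O{\left(\frac{K}{62} + \frac{64}{\left(2 + 6\right)^{2}},-29 \right)} = \left(-20\right) 23 = -460$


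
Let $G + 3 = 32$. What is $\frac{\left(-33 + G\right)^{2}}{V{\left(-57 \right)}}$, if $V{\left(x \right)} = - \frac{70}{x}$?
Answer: $\frac{456}{35} \approx 13.029$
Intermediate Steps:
$G = 29$ ($G = -3 + 32 = 29$)
$\frac{\left(-33 + G\right)^{2}}{V{\left(-57 \right)}} = \frac{\left(-33 + 29\right)^{2}}{\left(-70\right) \frac{1}{-57}} = \frac{\left(-4\right)^{2}}{\left(-70\right) \left(- \frac{1}{57}\right)} = \frac{16}{\frac{70}{57}} = 16 \cdot \frac{57}{70} = \frac{456}{35}$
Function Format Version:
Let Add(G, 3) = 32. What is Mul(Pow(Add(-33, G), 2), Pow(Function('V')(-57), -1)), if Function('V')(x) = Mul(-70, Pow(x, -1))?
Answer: Rational(456, 35) ≈ 13.029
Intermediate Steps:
G = 29 (G = Add(-3, 32) = 29)
Mul(Pow(Add(-33, G), 2), Pow(Function('V')(-57), -1)) = Mul(Pow(Add(-33, 29), 2), Pow(Mul(-70, Pow(-57, -1)), -1)) = Mul(Pow(-4, 2), Pow(Mul(-70, Rational(-1, 57)), -1)) = Mul(16, Pow(Rational(70, 57), -1)) = Mul(16, Rational(57, 70)) = Rational(456, 35)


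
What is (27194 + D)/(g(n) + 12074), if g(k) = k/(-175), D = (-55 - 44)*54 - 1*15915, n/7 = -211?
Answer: 148325/302061 ≈ 0.49104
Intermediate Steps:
n = -1477 (n = 7*(-211) = -1477)
D = -21261 (D = -99*54 - 15915 = -5346 - 15915 = -21261)
g(k) = -k/175 (g(k) = k*(-1/175) = -k/175)
(27194 + D)/(g(n) + 12074) = (27194 - 21261)/(-1/175*(-1477) + 12074) = 5933/(211/25 + 12074) = 5933/(302061/25) = 5933*(25/302061) = 148325/302061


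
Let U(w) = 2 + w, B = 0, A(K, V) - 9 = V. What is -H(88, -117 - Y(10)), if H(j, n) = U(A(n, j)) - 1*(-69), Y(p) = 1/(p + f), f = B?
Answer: -168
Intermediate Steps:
A(K, V) = 9 + V
f = 0
Y(p) = 1/p (Y(p) = 1/(p + 0) = 1/p)
H(j, n) = 80 + j (H(j, n) = (2 + (9 + j)) - 1*(-69) = (11 + j) + 69 = 80 + j)
-H(88, -117 - Y(10)) = -(80 + 88) = -1*168 = -168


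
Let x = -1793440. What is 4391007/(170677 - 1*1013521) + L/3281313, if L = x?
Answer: -5306619498517/921878324724 ≈ -5.7563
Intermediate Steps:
L = -1793440
4391007/(170677 - 1*1013521) + L/3281313 = 4391007/(170677 - 1*1013521) - 1793440/3281313 = 4391007/(170677 - 1013521) - 1793440*1/3281313 = 4391007/(-842844) - 1793440/3281313 = 4391007*(-1/842844) - 1793440/3281313 = -1463669/280948 - 1793440/3281313 = -5306619498517/921878324724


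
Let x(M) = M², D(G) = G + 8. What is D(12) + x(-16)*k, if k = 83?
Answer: 21268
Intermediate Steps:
D(G) = 8 + G
D(12) + x(-16)*k = (8 + 12) + (-16)²*83 = 20 + 256*83 = 20 + 21248 = 21268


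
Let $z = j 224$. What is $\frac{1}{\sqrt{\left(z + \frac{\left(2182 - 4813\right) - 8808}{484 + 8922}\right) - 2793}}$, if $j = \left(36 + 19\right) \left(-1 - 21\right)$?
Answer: $- \frac{i \sqrt{24226889695622}}{2575684637} \approx - 0.001911 i$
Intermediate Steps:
$j = -1210$ ($j = 55 \left(-22\right) = -1210$)
$z = -271040$ ($z = \left(-1210\right) 224 = -271040$)
$\frac{1}{\sqrt{\left(z + \frac{\left(2182 - 4813\right) - 8808}{484 + 8922}\right) - 2793}} = \frac{1}{\sqrt{\left(-271040 + \frac{\left(2182 - 4813\right) - 8808}{484 + 8922}\right) - 2793}} = \frac{1}{\sqrt{\left(-271040 + \frac{\left(2182 - 4813\right) - 8808}{9406}\right) - 2793}} = \frac{1}{\sqrt{\left(-271040 + \left(-2631 - 8808\right) \frac{1}{9406}\right) - 2793}} = \frac{1}{\sqrt{\left(-271040 - \frac{11439}{9406}\right) - 2793}} = \frac{1}{\sqrt{- \frac{2549413679}{9406} - 2793}} = \frac{1}{\sqrt{- \frac{2575684637}{9406}}} = \frac{1}{\frac{1}{9406} i \sqrt{24226889695622}} = - \frac{i \sqrt{24226889695622}}{2575684637}$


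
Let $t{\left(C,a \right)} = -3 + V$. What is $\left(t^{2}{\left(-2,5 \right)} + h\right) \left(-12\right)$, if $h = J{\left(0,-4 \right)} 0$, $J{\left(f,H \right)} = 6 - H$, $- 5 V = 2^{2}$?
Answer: $- \frac{4332}{25} \approx -173.28$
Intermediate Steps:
$V = - \frac{4}{5}$ ($V = - \frac{2^{2}}{5} = \left(- \frac{1}{5}\right) 4 = - \frac{4}{5} \approx -0.8$)
$t{\left(C,a \right)} = - \frac{19}{5}$ ($t{\left(C,a \right)} = -3 - \frac{4}{5} = - \frac{19}{5}$)
$h = 0$ ($h = \left(6 - -4\right) 0 = \left(6 + 4\right) 0 = 10 \cdot 0 = 0$)
$\left(t^{2}{\left(-2,5 \right)} + h\right) \left(-12\right) = \left(\left(- \frac{19}{5}\right)^{2} + 0\right) \left(-12\right) = \left(\frac{361}{25} + 0\right) \left(-12\right) = \frac{361}{25} \left(-12\right) = - \frac{4332}{25}$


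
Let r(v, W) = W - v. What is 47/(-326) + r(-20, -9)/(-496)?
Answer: -13449/80848 ≈ -0.16635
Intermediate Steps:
47/(-326) + r(-20, -9)/(-496) = 47/(-326) + (-9 - 1*(-20))/(-496) = 47*(-1/326) + (-9 + 20)*(-1/496) = -47/326 + 11*(-1/496) = -47/326 - 11/496 = -13449/80848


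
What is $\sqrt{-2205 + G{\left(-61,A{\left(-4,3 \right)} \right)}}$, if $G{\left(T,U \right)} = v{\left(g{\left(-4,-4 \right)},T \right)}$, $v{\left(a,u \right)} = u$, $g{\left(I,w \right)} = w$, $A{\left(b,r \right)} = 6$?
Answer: $i \sqrt{2266} \approx 47.603 i$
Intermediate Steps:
$G{\left(T,U \right)} = T$
$\sqrt{-2205 + G{\left(-61,A{\left(-4,3 \right)} \right)}} = \sqrt{-2205 - 61} = \sqrt{-2266} = i \sqrt{2266}$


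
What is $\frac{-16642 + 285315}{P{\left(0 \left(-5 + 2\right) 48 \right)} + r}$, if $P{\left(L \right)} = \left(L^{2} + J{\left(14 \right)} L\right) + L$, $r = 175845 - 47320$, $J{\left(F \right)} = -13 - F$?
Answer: $\frac{268673}{128525} \approx 2.0904$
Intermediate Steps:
$r = 128525$ ($r = 175845 - 47320 = 128525$)
$P{\left(L \right)} = L^{2} - 26 L$ ($P{\left(L \right)} = \left(L^{2} + \left(-13 - 14\right) L\right) + L = \left(L^{2} - 27 L\right) + L = L^{2} - 26 L$)
$\frac{-16642 + 285315}{P{\left(0 \left(-5 + 2\right) 48 \right)} + r} = \frac{-16642 + 285315}{0 \left(-5 + 2\right) 48 \left(-26 + 0 \left(-5 + 2\right) 48\right) + 128525} = \frac{268673}{0 \left(-3\right) 48 \left(-26 + 0 \left(-3\right) 48\right) + 128525} = \frac{268673}{0 \cdot 48 \left(-26 + 0 \cdot 48\right) + 128525} = \frac{268673}{0 \left(-26 + 0\right) + 128525} = \frac{268673}{0 \left(-26\right) + 128525} = \frac{268673}{0 + 128525} = \frac{268673}{128525}$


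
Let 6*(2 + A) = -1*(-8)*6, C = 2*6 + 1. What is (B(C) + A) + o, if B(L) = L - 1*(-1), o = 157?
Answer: 177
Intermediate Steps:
C = 13 (C = 12 + 1 = 13)
B(L) = 1 + L (B(L) = L + 1 = 1 + L)
A = 6 (A = -2 + (-1*(-8)*6)/6 = -2 + (8*6)/6 = -2 + (⅙)*48 = -2 + 8 = 6)
(B(C) + A) + o = ((1 + 13) + 6) + 157 = (14 + 6) + 157 = 20 + 157 = 177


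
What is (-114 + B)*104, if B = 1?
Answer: -11752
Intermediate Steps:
(-114 + B)*104 = (-114 + 1)*104 = -113*104 = -11752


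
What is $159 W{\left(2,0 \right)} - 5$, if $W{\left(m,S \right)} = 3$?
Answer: $472$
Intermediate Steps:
$159 W{\left(2,0 \right)} - 5 = 159 \cdot 3 - 5 = 477 + \left(-72 + 67\right) = 477 - 5 = 472$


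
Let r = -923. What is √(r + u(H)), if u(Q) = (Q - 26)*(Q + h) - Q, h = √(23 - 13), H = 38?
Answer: √(-505 + 12*√10) ≈ 21.611*I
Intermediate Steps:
h = √10 ≈ 3.1623
u(Q) = -Q + (-26 + Q)*(Q + √10) (u(Q) = (Q - 26)*(Q + √10) - Q = (-26 + Q)*(Q + √10) - Q = -Q + (-26 + Q)*(Q + √10))
r = -923 (r = -1*923 = -923)
√(r + u(H)) = √(-923 + (38² - 27*38 - 26*√10 + 38*√10)) = √(-923 + (1444 - 1026 - 26*√10 + 38*√10)) = √(-923 + (418 + 12*√10)) = √(-505 + 12*√10)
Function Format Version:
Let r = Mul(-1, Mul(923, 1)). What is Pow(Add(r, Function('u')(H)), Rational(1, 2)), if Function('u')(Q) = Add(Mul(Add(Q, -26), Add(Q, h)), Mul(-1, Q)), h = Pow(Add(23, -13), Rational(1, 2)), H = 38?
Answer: Pow(Add(-505, Mul(12, Pow(10, Rational(1, 2)))), Rational(1, 2)) ≈ Mul(21.611, I)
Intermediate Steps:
h = Pow(10, Rational(1, 2)) ≈ 3.1623
Function('u')(Q) = Add(Mul(-1, Q), Mul(Add(-26, Q), Add(Q, Pow(10, Rational(1, 2))))) (Function('u')(Q) = Add(Mul(Add(Q, -26), Add(Q, Pow(10, Rational(1, 2)))), Mul(-1, Q)) = Add(Mul(Add(-26, Q), Add(Q, Pow(10, Rational(1, 2)))), Mul(-1, Q)) = Add(Mul(-1, Q), Mul(Add(-26, Q), Add(Q, Pow(10, Rational(1, 2))))))
r = -923 (r = Mul(-1, 923) = -923)
Pow(Add(r, Function('u')(H)), Rational(1, 2)) = Pow(Add(-923, Add(Pow(38, 2), Mul(-27, 38), Mul(-26, Pow(10, Rational(1, 2))), Mul(38, Pow(10, Rational(1, 2))))), Rational(1, 2)) = Pow(Add(-923, Add(1444, -1026, Mul(-26, Pow(10, Rational(1, 2))), Mul(38, Pow(10, Rational(1, 2))))), Rational(1, 2)) = Pow(Add(-923, Add(418, Mul(12, Pow(10, Rational(1, 2))))), Rational(1, 2)) = Pow(Add(-505, Mul(12, Pow(10, Rational(1, 2)))), Rational(1, 2))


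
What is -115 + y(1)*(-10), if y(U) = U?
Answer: -125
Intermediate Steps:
-115 + y(1)*(-10) = -115 + 1*(-10) = -115 - 10 = -125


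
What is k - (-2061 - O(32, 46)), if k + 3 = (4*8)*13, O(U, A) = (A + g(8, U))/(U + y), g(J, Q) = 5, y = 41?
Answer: 180653/73 ≈ 2474.7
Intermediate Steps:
O(U, A) = (5 + A)/(41 + U) (O(U, A) = (A + 5)/(U + 41) = (5 + A)/(41 + U))
k = 413 (k = -3 + (4*8)*13 = -3 + 32*13 = -3 + 416 = 413)
k - (-2061 - O(32, 46)) = 413 - (-2061 - (5 + 46)/(41 + 32)) = 413 - (-2061 - 51/73) = 413 - 1*(-150504/73) = 413 + 150504/73 = 180653/73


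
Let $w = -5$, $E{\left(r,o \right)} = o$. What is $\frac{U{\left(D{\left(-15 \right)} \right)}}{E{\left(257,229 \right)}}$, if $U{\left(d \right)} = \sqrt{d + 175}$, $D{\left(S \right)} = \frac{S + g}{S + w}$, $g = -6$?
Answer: $\frac{\sqrt{17605}}{2290} \approx 0.057941$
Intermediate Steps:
$D{\left(S \right)} = \frac{-6 + S}{-5 + S}$ ($D{\left(S \right)} = \frac{S - 6}{S - 5} = \frac{-6 + S}{-5 + S}$)
$U{\left(d \right)} = \sqrt{175 + d}$
$\frac{U{\left(D{\left(-15 \right)} \right)}}{E{\left(257,229 \right)}} = \frac{\sqrt{175 + \frac{-6 - 15}{-5 - 15}}}{229} = \sqrt{175 + \frac{1}{-20} \left(-21\right)} \frac{1}{229} = \sqrt{175 - - \frac{21}{20}} \cdot \frac{1}{229} = \sqrt{175 + \frac{21}{20}} \cdot \frac{1}{229} = \sqrt{\frac{3521}{20}} \cdot \frac{1}{229} = \frac{\sqrt{17605}}{10} \cdot \frac{1}{229} = \frac{\sqrt{17605}}{2290}$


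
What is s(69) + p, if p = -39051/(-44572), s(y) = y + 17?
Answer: 3872243/44572 ≈ 86.876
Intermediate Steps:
s(y) = 17 + y
p = 39051/44572 (p = -39051*(-1/44572) = 39051/44572 ≈ 0.87613)
s(69) + p = (17 + 69) + 39051/44572 = 86 + 39051/44572 = 3872243/44572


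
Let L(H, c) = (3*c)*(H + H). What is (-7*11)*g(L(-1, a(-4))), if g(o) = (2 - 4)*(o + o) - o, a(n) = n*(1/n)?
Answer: -2310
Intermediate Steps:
a(n) = 1 (a(n) = n/n = 1)
L(H, c) = 6*H*c (L(H, c) = (3*c)*(2*H) = 6*H*c)
g(o) = -5*o (g(o) = -4*o - o = -5*o)
(-7*11)*g(L(-1, a(-4))) = (-7*11)*(-30*(-1)) = -(-385)*(-6) = -77*30 = -2310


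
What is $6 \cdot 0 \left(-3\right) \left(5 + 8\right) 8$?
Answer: $0$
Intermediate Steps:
$6 \cdot 0 \left(-3\right) \left(5 + 8\right) 8 = 0 \left(-3\right) 13 \cdot 8 = 0 \cdot 104 = 0$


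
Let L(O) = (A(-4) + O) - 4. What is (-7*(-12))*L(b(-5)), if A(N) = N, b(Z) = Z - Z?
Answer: -672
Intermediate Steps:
b(Z) = 0
L(O) = -8 + O (L(O) = (-4 + O) - 4 = -8 + O)
(-7*(-12))*L(b(-5)) = (-7*(-12))*(-8 + 0) = 84*(-8) = -672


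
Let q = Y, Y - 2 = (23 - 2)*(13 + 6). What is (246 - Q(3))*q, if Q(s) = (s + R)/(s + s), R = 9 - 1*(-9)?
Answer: 194485/2 ≈ 97243.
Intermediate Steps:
R = 18 (R = 9 + 9 = 18)
Q(s) = (18 + s)/(2*s) (Q(s) = (s + 18)/(s + s) = (18 + s)/((2*s)) = (18 + s)*(1/(2*s)) = (18 + s)/(2*s))
Y = 401 (Y = 2 + (23 - 2)*(13 + 6) = 2 + 21*19 = 2 + 399 = 401)
q = 401
(246 - Q(3))*q = (246 - (18 + 3)/(2*3))*401 = (246 - 21/(2*3))*401 = (246 - 1*7/2)*401 = (246 - 7/2)*401 = (485/2)*401 = 194485/2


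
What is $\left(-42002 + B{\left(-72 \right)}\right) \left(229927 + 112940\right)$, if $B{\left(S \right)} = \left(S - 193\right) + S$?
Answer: $-14516645913$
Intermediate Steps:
$B{\left(S \right)} = -193 + 2 S$ ($B{\left(S \right)} = \left(-193 + S\right) + S = -193 + 2 S$)
$\left(-42002 + B{\left(-72 \right)}\right) \left(229927 + 112940\right) = \left(-42002 + \left(-193 + 2 \left(-72\right)\right)\right) \left(229927 + 112940\right) = \left(-42002 - 337\right) 342867 = \left(-42339\right) 342867 = -14516645913$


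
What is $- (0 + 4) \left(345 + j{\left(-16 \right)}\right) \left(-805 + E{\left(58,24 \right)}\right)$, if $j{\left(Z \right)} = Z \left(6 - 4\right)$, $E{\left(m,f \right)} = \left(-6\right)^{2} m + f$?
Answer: $-1636364$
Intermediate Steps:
$E{\left(m,f \right)} = f + 36 m$ ($E{\left(m,f \right)} = 36 m + f = f + 36 m$)
$j{\left(Z \right)} = 2 Z$ ($j{\left(Z \right)} = Z 2 = 2 Z$)
$- (0 + 4) \left(345 + j{\left(-16 \right)}\right) \left(-805 + E{\left(58,24 \right)}\right) = - (0 + 4) \left(345 + 2 \left(-16\right)\right) \left(-805 + \left(24 + 36 \cdot 58\right)\right) = \left(-1\right) 4 \left(345 - 32\right) \left(-805 + \left(24 + 2088\right)\right) = - 4 \cdot 313 \left(-805 + 2112\right) = - 4 \cdot 313 \cdot 1307 = \left(-4\right) 409091 = -1636364$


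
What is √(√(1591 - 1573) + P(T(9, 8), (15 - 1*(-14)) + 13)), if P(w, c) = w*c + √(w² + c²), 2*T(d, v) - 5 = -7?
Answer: √(-42 + √1765 + 3*√2) ≈ 2.0627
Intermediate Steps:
T(d, v) = -1 (T(d, v) = 5/2 + (½)*(-7) = 5/2 - 7/2 = -1)
P(w, c) = √(c² + w²) + c*w (P(w, c) = c*w + √(c² + w²) = √(c² + w²) + c*w)
√(√(1591 - 1573) + P(T(9, 8), (15 - 1*(-14)) + 13)) = √(√(1591 - 1573) + (√(((15 - 1*(-14)) + 13)² + (-1)²) + ((15 - 1*(-14)) + 13)*(-1))) = √(√18 + (√(((15 + 14) + 13)² + 1) + ((15 + 14) + 13)*(-1))) = √(3*√2 + (√((29 + 13)² + 1) + (29 + 13)*(-1))) = √(3*√2 + (√(42² + 1) + 42*(-1))) = √(3*√2 + (√(1764 + 1) - 42)) = √(3*√2 + (√1765 - 42)) = √(3*√2 + (-42 + √1765)) = √(-42 + √1765 + 3*√2)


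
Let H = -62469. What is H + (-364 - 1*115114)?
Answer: -177947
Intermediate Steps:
H + (-364 - 1*115114) = -62469 + (-364 - 1*115114) = -62469 + (-364 - 115114) = -62469 - 115478 = -177947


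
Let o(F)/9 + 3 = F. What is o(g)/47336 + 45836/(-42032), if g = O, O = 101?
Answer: -16661099/15543959 ≈ -1.0719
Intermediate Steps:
g = 101
o(F) = -27 + 9*F
o(g)/47336 + 45836/(-42032) = (-27 + 9*101)/47336 + 45836/(-42032) = (-27 + 909)*(1/47336) + 45836*(-1/42032) = 882*(1/47336) - 11459/10508 = 441/23668 - 11459/10508 = -16661099/15543959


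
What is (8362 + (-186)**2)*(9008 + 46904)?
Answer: 2401867696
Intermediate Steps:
(8362 + (-186)**2)*(9008 + 46904) = (8362 + 34596)*55912 = 42958*55912 = 2401867696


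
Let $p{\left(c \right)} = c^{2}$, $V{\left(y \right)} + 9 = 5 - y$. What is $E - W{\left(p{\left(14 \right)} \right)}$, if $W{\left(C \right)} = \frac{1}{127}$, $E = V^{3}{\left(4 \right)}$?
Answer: $- \frac{65025}{127} \approx -512.01$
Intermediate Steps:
$V{\left(y \right)} = -4 - y$ ($V{\left(y \right)} = -9 - \left(-5 + y\right) = -4 - y$)
$E = -512$ ($E = \left(-4 - 4\right)^{3} = \left(-8\right)^{3} = -512$)
$W{\left(C \right)} = \frac{1}{127}$
$E - W{\left(p{\left(14 \right)} \right)} = -512 - \frac{1}{127} = - \frac{65025}{127}$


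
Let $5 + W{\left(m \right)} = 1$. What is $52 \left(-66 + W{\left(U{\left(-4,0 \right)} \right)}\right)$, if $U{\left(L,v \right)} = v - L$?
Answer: $-3640$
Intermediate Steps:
$W{\left(m \right)} = -4$ ($W{\left(m \right)} = -5 + 1 = -4$)
$52 \left(-66 + W{\left(U{\left(-4,0 \right)} \right)}\right) = 52 \left(-66 - 4\right) = 52 \left(-70\right) = -3640$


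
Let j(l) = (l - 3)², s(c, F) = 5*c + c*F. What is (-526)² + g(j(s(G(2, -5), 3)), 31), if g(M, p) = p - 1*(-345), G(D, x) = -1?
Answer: 277052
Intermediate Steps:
s(c, F) = 5*c + F*c
j(l) = (-3 + l)²
g(M, p) = 345 + p (g(M, p) = p + 345 = 345 + p)
(-526)² + g(j(s(G(2, -5), 3)), 31) = (-526)² + (345 + 31) = 276676 + 376 = 277052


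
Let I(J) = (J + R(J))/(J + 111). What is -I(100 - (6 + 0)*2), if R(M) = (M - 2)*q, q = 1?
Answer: -174/199 ≈ -0.87437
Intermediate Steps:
R(M) = -2 + M (R(M) = (M - 2)*1 = (-2 + M)*1 = -2 + M)
I(J) = (-2 + 2*J)/(111 + J) (I(J) = (J + (-2 + J))/(J + 111) = (-2 + 2*J)/(111 + J))
-I(100 - (6 + 0)*2) = -2*(-1 + (100 - (6 + 0)*2))/(111 + (100 - (6 + 0)*2)) = -2*(-1 + (100 - 6*2))/(111 + (100 - 6*2)) = -2*(-1 + (100 - 1*12))/(111 + (100 - 1*12)) = -2*(-1 + (100 - 12))/(111 + (100 - 12)) = -2*(-1 + 88)/(111 + 88) = -2*87/199 = -1*174/199 = -174/199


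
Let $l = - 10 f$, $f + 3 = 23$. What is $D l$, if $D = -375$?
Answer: $75000$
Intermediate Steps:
$f = 20$ ($f = -3 + 23 = 20$)
$l = -200$ ($l = \left(-10\right) 20 = -200$)
$D l = \left(-375\right) \left(-200\right) = 75000$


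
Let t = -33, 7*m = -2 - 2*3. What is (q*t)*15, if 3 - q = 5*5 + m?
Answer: 72270/7 ≈ 10324.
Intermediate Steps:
m = -8/7 (m = (-2 - 2*3)/7 = (-2 - 6)/7 = (1/7)*(-8) = -8/7 ≈ -1.1429)
q = -146/7 (q = 3 - (5*5 - 8/7) = 3 - (25 - 8/7) = 3 - 1*167/7 = 3 - 167/7 = -146/7 ≈ -20.857)
(q*t)*15 = -146/7*(-33)*15 = (4818/7)*15 = 72270/7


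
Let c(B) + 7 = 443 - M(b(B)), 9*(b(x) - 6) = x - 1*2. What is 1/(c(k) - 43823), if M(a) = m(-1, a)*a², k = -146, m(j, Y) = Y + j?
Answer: -729/30719015 ≈ -2.3731e-5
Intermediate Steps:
b(x) = 52/9 + x/9 (b(x) = 6 + (x - 1*2)/9 = 6 + (x - 2)/9 = 6 + (-2 + x)/9 = 6 + (-2/9 + x/9) = 52/9 + x/9)
M(a) = a²*(-1 + a) (M(a) = (a - 1)*a² = (-1 + a)*a² = a²*(-1 + a))
c(B) = 436 - (52/9 + B/9)²*(43/9 + B/9) (c(B) = -7 + (443 - (52/9 + B/9)²*(-1 + (52/9 + B/9))) = -7 + (443 - (52/9 + B/9)²*(43/9 + B/9)) = 436 - (52/9 + B/9)²*(43/9 + B/9))
1/(c(k) - 43823) = 1/((436 - (52 - 146)²*(43 - 146)/729) - 43823) = 1/((436 - 1/729*(-94)²*(-103)) - 43823) = 1/((436 - 1/729*8836*(-103)) - 43823) = 1/((436 + 910108/729) - 43823) = 1/(1227952/729 - 43823) = 1/(-30719015/729) = -729/30719015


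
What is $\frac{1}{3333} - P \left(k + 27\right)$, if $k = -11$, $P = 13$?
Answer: $- \frac{693263}{3333} \approx -208.0$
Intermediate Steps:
$\frac{1}{3333} - P \left(k + 27\right) = \frac{1}{3333} - 13 \left(-11 + 27\right) = \frac{1}{3333} - 13 \cdot 16 = \frac{1}{3333} - 208 = - \frac{693263}{3333}$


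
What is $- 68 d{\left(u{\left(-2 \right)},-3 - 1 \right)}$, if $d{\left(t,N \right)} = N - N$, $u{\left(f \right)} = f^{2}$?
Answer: $0$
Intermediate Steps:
$d{\left(t,N \right)} = 0$
$- 68 d{\left(u{\left(-2 \right)},-3 - 1 \right)} = \left(-68\right) 0 = 0$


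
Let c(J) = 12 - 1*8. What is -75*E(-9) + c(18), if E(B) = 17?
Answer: -1271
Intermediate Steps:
c(J) = 4 (c(J) = 12 - 8 = 4)
-75*E(-9) + c(18) = -75*17 + 4 = -1275 + 4 = -1271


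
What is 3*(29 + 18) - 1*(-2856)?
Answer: 2997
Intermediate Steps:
3*(29 + 18) - 1*(-2856) = 3*47 + 2856 = 141 + 2856 = 2997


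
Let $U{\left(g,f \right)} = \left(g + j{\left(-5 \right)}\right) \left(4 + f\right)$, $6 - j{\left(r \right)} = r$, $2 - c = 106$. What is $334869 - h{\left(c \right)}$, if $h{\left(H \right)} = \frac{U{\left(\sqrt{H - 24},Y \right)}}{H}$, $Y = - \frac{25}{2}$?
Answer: $\frac{69652565}{208} - \frac{17 i \sqrt{2}}{26} \approx 3.3487 \cdot 10^{5} - 0.92468 i$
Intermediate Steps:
$c = -104$ ($c = 2 - 106 = -104$)
$j{\left(r \right)} = 6 - r$
$Y = - \frac{25}{2}$ ($Y = \left(-25\right) \frac{1}{2} = - \frac{25}{2} \approx -12.5$)
$U{\left(g,f \right)} = \left(4 + f\right) \left(11 + g\right)$ ($U{\left(g,f \right)} = \left(g + \left(6 - -5\right)\right) \left(4 + f\right) = \left(g + \left(6 + 5\right)\right) \left(4 + f\right) = \left(g + 11\right) \left(4 + f\right) = \left(11 + g\right) \left(4 + f\right) = \left(4 + f\right) \left(11 + g\right)$)
$h{\left(H \right)} = \frac{- \frac{187}{2} - \frac{17 \sqrt{-24 + H}}{2}}{H}$ ($h{\left(H \right)} = \frac{44 + 4 \sqrt{H - 24} + 11 \left(- \frac{25}{2}\right) - \frac{25 \sqrt{H - 24}}{2}}{H} = \frac{44 + 4 \sqrt{-24 + H} - \frac{275}{2} - \frac{25 \sqrt{-24 + H}}{2}}{H} = \frac{- \frac{187}{2} - \frac{17 \sqrt{-24 + H}}{2}}{H}$)
$334869 - h{\left(c \right)} = 334869 - \frac{17 \left(-11 - \sqrt{-24 - 104}\right)}{2 \left(-104\right)} = 334869 - \frac{17}{2} \left(- \frac{1}{104}\right) \left(-11 - \sqrt{-128}\right) = 334869 - \frac{17}{2} \left(- \frac{1}{104}\right) \left(-11 - 8 i \sqrt{2}\right) = 334869 - \left(\frac{187}{208} + \frac{17 i \sqrt{2}}{26}\right) = \frac{69652565}{208} - \frac{17 i \sqrt{2}}{26}$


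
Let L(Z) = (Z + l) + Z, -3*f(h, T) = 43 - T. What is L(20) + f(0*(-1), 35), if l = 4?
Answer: 124/3 ≈ 41.333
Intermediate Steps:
f(h, T) = -43/3 + T/3 (f(h, T) = -(43 - T)/3 = -43/3 + T/3)
L(Z) = 4 + 2*Z (L(Z) = (Z + 4) + Z = (4 + Z) + Z = 4 + 2*Z)
L(20) + f(0*(-1), 35) = (4 + 2*20) + (-43/3 + (1/3)*35) = (4 + 40) + (-43/3 + 35/3) = 44 - 8/3 = 124/3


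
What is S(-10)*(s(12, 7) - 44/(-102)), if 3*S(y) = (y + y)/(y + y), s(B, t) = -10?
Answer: -488/153 ≈ -3.1895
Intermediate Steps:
S(y) = ⅓ (S(y) = ((y + y)/(y + y))/3 = ((2*y)/((2*y)))/3 = ((2*y)*(1/(2*y)))/3 = (⅓)*1 = ⅓)
S(-10)*(s(12, 7) - 44/(-102)) = (-10 - 44/(-102))/3 = (-10 - 44*(-1/102))/3 = (-10 + 22/51)/3 = (⅓)*(-488/51) = -488/153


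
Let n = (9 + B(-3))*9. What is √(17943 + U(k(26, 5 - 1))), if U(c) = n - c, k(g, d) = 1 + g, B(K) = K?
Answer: √17970 ≈ 134.05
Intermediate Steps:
n = 54 (n = (9 - 3)*9 = 6*9 = 54)
U(c) = 54 - c
√(17943 + U(k(26, 5 - 1))) = √(17943 + (54 - (1 + 26))) = √(17943 + (54 - 1*27)) = √(17943 + (54 - 27)) = √(17943 + 27) = √17970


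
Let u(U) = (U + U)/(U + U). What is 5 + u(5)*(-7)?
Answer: -2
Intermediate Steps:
u(U) = 1 (u(U) = (2*U)/((2*U)) = (2*U)*(1/(2*U)) = 1)
5 + u(5)*(-7) = 5 + 1*(-7) = 5 - 7 = -2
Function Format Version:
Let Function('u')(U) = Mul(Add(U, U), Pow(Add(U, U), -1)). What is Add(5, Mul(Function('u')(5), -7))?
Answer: -2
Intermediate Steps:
Function('u')(U) = 1 (Function('u')(U) = Mul(Mul(2, U), Pow(Mul(2, U), -1)) = Mul(Mul(2, U), Mul(Rational(1, 2), Pow(U, -1))) = 1)
Add(5, Mul(Function('u')(5), -7)) = Add(5, Mul(1, -7)) = Add(5, -7) = -2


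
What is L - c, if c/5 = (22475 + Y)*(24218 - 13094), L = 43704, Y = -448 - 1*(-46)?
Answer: -1227656556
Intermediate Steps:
Y = -402 (Y = -448 + 46 = -402)
c = 1227700260 (c = 5*((22475 - 402)*(24218 - 13094)) = 5*(22073*11124) = 5*245540052 = 1227700260)
L - c = 43704 - 1*1227700260 = 43704 - 1227700260 = -1227656556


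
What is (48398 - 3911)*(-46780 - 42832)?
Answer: -3986569044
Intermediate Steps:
(48398 - 3911)*(-46780 - 42832) = 44487*(-89612) = -3986569044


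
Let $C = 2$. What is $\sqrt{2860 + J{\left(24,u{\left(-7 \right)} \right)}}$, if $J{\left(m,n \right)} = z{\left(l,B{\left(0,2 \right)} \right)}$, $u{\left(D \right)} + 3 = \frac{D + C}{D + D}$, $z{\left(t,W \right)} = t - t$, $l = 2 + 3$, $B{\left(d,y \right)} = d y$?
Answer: $2 \sqrt{715} \approx 53.479$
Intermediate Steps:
$l = 5$
$z{\left(t,W \right)} = 0$
$u{\left(D \right)} = -3 + \frac{2 + D}{2 D}$ ($u{\left(D \right)} = -3 + \frac{D + 2}{D + D} = -3 + \frac{2 + D}{2 D}$)
$J{\left(m,n \right)} = 0$
$\sqrt{2860 + J{\left(24,u{\left(-7 \right)} \right)}} = \sqrt{2860 + 0} = \sqrt{2860} = 2 \sqrt{715}$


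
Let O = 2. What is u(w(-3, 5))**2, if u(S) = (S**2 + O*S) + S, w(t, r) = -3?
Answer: 0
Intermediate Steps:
u(S) = S**2 + 3*S (u(S) = (S**2 + 2*S) + S = S**2 + 3*S)
u(w(-3, 5))**2 = (-3*(3 - 3))**2 = (-3*0)**2 = 0**2 = 0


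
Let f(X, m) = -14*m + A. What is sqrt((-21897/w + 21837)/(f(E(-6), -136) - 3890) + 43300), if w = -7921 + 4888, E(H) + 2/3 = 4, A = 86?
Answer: sqrt(177475975272694)/64030 ≈ 208.06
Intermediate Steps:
E(H) = 10/3 (E(H) = -2/3 + 4 = 10/3)
w = -3033
f(X, m) = 86 - 14*m (f(X, m) = -14*m + 86 = 86 - 14*m)
sqrt((-21897/w + 21837)/(f(E(-6), -136) - 3890) + 43300) = sqrt((-21897/(-3033) + 21837)/((86 - 14*(-136)) - 3890) + 43300) = sqrt((-21897*(-1/3033) + 21837)/((86 + 1904) - 3890) + 43300) = sqrt((2433/337 + 21837)/(1990 - 3890) + 43300) = sqrt((7361502/337)/(-1900) + 43300) = sqrt((7361502/337)*(-1/1900) + 43300) = sqrt(-3680751/320150 + 43300) = sqrt(13858814249/320150) = sqrt(177475975272694)/64030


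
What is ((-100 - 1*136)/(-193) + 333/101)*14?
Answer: 1233470/19493 ≈ 63.278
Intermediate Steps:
((-100 - 1*136)/(-193) + 333/101)*14 = ((-100 - 136)*(-1/193) + 333*(1/101))*14 = (-236*(-1/193) + 333/101)*14 = (236/193 + 333/101)*14 = (88105/19493)*14 = 1233470/19493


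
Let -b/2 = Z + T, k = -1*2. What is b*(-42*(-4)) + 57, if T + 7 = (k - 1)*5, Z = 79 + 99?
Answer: -52359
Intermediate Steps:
k = -2
Z = 178
T = -22 (T = -7 + (-2 - 1)*5 = -7 - 3*5 = -7 - 15 = -22)
b = -312 (b = -2*(178 - 22) = -2*156 = -312)
b*(-42*(-4)) + 57 = -(-13104)*(-4) + 57 = -312*168 + 57 = -52416 + 57 = -52359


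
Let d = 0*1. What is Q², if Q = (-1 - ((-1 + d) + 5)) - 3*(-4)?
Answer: 49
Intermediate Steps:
d = 0
Q = 7 (Q = (-1 - ((-1 + 0) + 5)) - 3*(-4) = (-1 - (-1 + 5)) + 12 = (-1 - 1*4) + 12 = (-1 - 4) + 12 = -5 + 12 = 7)
Q² = 7² = 49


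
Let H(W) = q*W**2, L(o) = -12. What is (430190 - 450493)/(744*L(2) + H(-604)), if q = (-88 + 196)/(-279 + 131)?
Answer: 751211/10180368 ≈ 0.073790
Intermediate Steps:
q = -27/37 (q = 108/(-148) = 108*(-1/148) = -27/37 ≈ -0.72973)
H(W) = -27*W**2/37
(430190 - 450493)/(744*L(2) + H(-604)) = (430190 - 450493)/(744*(-12) - 27/37*(-604)**2) = -20303/(-8928 - 27/37*364816) = -20303/(-8928 - 9850032/37) = -20303/(-10180368/37) = -20303*(-37/10180368) = 751211/10180368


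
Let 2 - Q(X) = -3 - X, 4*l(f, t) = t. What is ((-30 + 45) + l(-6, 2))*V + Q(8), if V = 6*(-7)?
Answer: -638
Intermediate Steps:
l(f, t) = t/4
Q(X) = 5 + X (Q(X) = 2 - (-3 - X) = 2 + (3 + X) = 5 + X)
V = -42
((-30 + 45) + l(-6, 2))*V + Q(8) = ((-30 + 45) + (1/4)*2)*(-42) + (5 + 8) = (15 + 1/2)*(-42) + 13 = (31/2)*(-42) + 13 = -651 + 13 = -638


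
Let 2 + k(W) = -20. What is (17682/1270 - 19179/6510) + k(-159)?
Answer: -3037897/275590 ≈ -11.023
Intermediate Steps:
k(W) = -22 (k(W) = -2 - 20 = -22)
(17682/1270 - 19179/6510) + k(-159) = (17682/1270 - 19179/6510) - 22 = (17682*(1/1270) - 19179*1/6510) - 22 = (8841/635 - 6393/2170) - 22 = 3025083/275590 - 22 = -3037897/275590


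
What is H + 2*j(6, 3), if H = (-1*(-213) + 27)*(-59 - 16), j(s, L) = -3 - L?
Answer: -18012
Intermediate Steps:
H = -18000 (H = (213 + 27)*(-75) = 240*(-75) = -18000)
H + 2*j(6, 3) = -18000 + 2*(-3 - 1*3) = -18000 + 2*(-3 - 3) = -18000 + 2*(-6) = -18000 - 12 = -18012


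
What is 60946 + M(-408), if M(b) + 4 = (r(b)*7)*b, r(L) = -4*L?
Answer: -4600050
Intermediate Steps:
M(b) = -4 - 28*b² (M(b) = -4 + (-4*b*7)*b = -4 + (-28*b)*b = -4 - 28*b²)
60946 + M(-408) = 60946 + (-4 - 28*(-408)²) = 60946 + (-4 - 28*166464) = 60946 + (-4 - 4660992) = 60946 - 4660996 = -4600050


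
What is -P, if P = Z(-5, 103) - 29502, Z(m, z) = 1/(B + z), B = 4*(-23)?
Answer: 324521/11 ≈ 29502.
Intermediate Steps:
B = -92
Z(m, z) = 1/(-92 + z)
P = -324521/11 (P = 1/(-92 + 103) - 29502 = 1/11 - 29502 = -324521/11 ≈ -29502.)
-P = -1*(-324521/11) = 324521/11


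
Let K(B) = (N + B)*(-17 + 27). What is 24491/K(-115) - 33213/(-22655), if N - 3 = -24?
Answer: -20386957/1232432 ≈ -16.542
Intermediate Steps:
N = -21 (N = 3 - 24 = -21)
K(B) = -210 + 10*B (K(B) = (-21 + B)*(-17 + 27) = (-21 + B)*10 = -210 + 10*B)
24491/K(-115) - 33213/(-22655) = 24491/(-210 + 10*(-115)) - 33213/(-22655) = 24491/(-210 - 1150) - 33213*(-1/22655) = 24491/(-1360) + 33213/22655 = 24491*(-1/1360) + 33213/22655 = -24491/1360 + 33213/22655 = -20386957/1232432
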